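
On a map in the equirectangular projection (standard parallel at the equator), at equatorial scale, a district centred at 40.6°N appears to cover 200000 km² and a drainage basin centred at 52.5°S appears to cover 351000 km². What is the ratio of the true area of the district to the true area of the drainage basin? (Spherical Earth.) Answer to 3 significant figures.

On the plate carrée, areal scale = h·k = 1 × sec φ, so true area = apparent × cos φ.
True area of district: 200000 × cos(40.6°) = 200000 × 0.7593 = 151900 km².
True area of drainage basin: 351000 × cos(52.5°) = 351000 × 0.6088 = 213700 km².
Ratio = 151900 / 213700 ≈ 0.711.

0.711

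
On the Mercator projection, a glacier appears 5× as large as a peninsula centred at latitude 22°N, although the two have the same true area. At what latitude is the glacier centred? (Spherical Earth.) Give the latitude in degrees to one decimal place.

For equal true areas on Mercator, apparent areas scale as sec²φ, so the ratio is cos²φ₂ / cos²φ₁.
cos²φ₂ / cos²φ₁ = 5  ⇒  cos φ₁ = cos 22° / √5 = 0.9272/2.236 = 0.4146.
φ₁ = arccos(0.4146) ≈ 65.5°.

65.5°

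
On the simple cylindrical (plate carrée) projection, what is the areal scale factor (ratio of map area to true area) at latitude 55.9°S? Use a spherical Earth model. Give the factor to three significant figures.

1.78

For the equirectangular projection with φ₀ = 0 (plate carrée), h = 1 along meridians and k = sec φ along parallels.
Areal scale = h·k = 1 × sec φ; at 55.9°, h = 1.000, k = 1.784, so h·k = 1.784.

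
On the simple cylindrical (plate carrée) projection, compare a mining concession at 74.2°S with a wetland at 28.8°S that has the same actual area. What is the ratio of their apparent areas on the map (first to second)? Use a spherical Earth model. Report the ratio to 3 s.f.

3.22

In the plate carrée (x = Rλ, y = Rφ), meridians are true-scale (h = 1) and parallels are stretched by k = sec φ.
Areal scale at 74.2°: h·k = 1.000 × 3.673 = 3.673.
Areal scale at 28.8°: h·k = 1.000 × 1.141 = 1.141.
Ratio = 3.673/1.141 ≈ 3.22.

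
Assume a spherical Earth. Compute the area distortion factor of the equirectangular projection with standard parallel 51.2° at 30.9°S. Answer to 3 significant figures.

0.730

In the equirectangular projection with standard parallel φ₀ = 51.2° (x = Rλ cos φ₀, y = Rφ), meridians are true-scale (h = 1) and the parallel scale is k = cos φ₀ / cos φ.
Areal scale = h·k = 1 × cos φ₀ / cos φ; at 30.9°, h = 1.000, k = 0.7303, so h·k = 0.7303.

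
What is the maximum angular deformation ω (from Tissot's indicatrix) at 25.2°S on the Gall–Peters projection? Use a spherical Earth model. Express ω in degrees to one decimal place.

28.0°

Gall–Peters is a cylindrical equal-area projection with standard parallels at ±45°. A cylindrical equal-area projection with standard parallel φ₀ has meridian scale h = cos φ / cos φ₀ and parallel scale k = cos φ₀ / cos φ (so areas are preserved, h·k = 1).
At 25.2°: h = 1.280, k = 0.7815; principal scales a = 1.280, b = 0.7815.
sin(ω/2) = (a − b)/(a + b) = 0.4981/2.061 = 0.2417, so ω = 2 arcsin(0.2417) ≈ 28.0°.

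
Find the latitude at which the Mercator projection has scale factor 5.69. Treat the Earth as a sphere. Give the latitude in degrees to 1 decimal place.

Mercator scale is k = sec φ = 1/cos φ.
1/cos φ = 5.69  ⇒  cos φ = 0.1757  ⇒  φ = arccos(0.1757) ≈ 79.9°.

79.9°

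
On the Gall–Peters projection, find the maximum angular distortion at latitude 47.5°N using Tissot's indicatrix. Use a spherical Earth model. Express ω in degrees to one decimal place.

5.2°

Gall–Peters is a cylindrical equal-area projection with standard parallels at ±45°. For cylindrical equal-area with standard parallel φ₀, h = cos φ / cos φ₀ and k = cos φ₀ / cos φ, so h·k = 1.
At 47.5°: h = 0.9554, k = 1.047; principal scales a = 1.047, b = 0.9554.
sin(ω/2) = (a − b)/(a + b) = 0.09122/2.002 = 0.04556, so ω = 2 arcsin(0.04556) ≈ 5.2°.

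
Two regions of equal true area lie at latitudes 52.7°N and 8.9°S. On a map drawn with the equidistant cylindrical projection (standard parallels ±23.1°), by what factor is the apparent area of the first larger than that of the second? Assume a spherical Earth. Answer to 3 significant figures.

1.63

In the equirectangular projection with standard parallel φ₀ = 23.1° (x = Rλ cos φ₀, y = Rφ), meridians are true-scale (h = 1) and the parallel scale is k = cos φ₀ / cos φ.
Areal scale at 52.7°: h·k = 1.000 × 1.518 = 1.518.
Areal scale at 8.9°: h·k = 1.000 × 0.9310 = 0.9310.
Ratio = 1.518/0.9310 ≈ 1.63.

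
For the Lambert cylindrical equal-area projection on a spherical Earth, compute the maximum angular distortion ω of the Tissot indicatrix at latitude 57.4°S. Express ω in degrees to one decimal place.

The Lambert cylindrical equal-area projection is the cylindrical equal-area projection with its standard parallel at the equator (φ₀ = 0). A cylindrical equal-area projection with standard parallel φ₀ has meridian scale h = cos φ / cos φ₀ and parallel scale k = cos φ₀ / cos φ (so areas are preserved, h·k = 1).
At 57.4°: h = 0.5388, k = 1.856; principal scales a = 1.856, b = 0.5388.
sin(ω/2) = (a − b)/(a + b) = 1.317/2.395 = 0.5501, so ω = 2 arcsin(0.5501) ≈ 66.7°.

66.7°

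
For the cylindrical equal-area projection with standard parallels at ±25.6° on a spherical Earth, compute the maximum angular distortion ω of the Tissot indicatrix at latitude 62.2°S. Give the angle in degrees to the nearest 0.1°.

For cylindrical equal-area with standard parallel φ₀, h = cos φ / cos φ₀ and k = cos φ₀ / cos φ, so h·k = 1.
At 62.2°: h = 0.5172, k = 1.934; principal scales a = 1.934, b = 0.5172.
sin(ω/2) = (a − b)/(a + b) = 1.417/2.451 = 0.5780, so ω = 2 arcsin(0.5780) ≈ 70.6°.

70.6°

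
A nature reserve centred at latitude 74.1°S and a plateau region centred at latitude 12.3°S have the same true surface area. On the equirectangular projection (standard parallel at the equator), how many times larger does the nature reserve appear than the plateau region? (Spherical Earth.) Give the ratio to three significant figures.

For the equirectangular projection with φ₀ = 0 (plate carrée), h = 1 along meridians and k = sec φ along parallels.
Areal scale at 74.1°: h·k = 1.000 × 3.650 = 3.650.
Areal scale at 12.3°: h·k = 1.000 × 1.023 = 1.023.
Ratio = 3.650/1.023 ≈ 3.57.

3.57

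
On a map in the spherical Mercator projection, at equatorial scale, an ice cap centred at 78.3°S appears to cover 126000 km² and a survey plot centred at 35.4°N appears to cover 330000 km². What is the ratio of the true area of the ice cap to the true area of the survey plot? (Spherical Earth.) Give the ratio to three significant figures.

Since Mercator area scale is 1/cos²φ, the true area equals the apparent area multiplied by cos²φ.
True area of ice cap: 126000 × cos²(78.3°) = 126000 × 0.04112 = 5181 km².
True area of survey plot: 330000 × cos²(35.4°) = 330000 × 0.6644 = 219300 km².
Ratio = 5181 / 219300 ≈ 0.0236.

0.0236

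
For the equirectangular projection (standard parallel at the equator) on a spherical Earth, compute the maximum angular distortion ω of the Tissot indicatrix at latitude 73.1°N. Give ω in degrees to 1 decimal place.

66.7°

Plate carrée maps x = Rλ, y = Rφ. The meridian scale is h = 1 and the parallel scale is k = 1/cos φ = sec φ.
At 73.1°: h = 1.000, k = 3.440; principal scales a = 3.440, b = 1.000.
sin(ω/2) = (a − b)/(a + b) = 2.440/4.440 = 0.5495, so ω = 2 arcsin(0.5495) ≈ 66.7°.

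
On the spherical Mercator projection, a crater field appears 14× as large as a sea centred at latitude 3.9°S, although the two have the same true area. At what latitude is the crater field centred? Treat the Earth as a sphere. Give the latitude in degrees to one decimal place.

74.5°

On Mercator, (apparent₁)/(apparent₂) = sec²φ₁ / sec²φ₂ when true areas are equal.
cos²φ₂ / cos²φ₁ = 14  ⇒  cos φ₁ = cos 3.9° / √14 = 0.9977/3.742 = 0.2666.
φ₁ = arccos(0.2666) ≈ 74.5°.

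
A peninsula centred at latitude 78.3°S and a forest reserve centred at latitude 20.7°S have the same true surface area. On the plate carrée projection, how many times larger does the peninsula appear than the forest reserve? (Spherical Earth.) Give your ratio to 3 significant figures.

4.61

Plate carrée maps x = Rλ, y = Rφ. The meridian scale is h = 1 and the parallel scale is k = 1/cos φ = sec φ.
Areal scale at 78.3°: h·k = 1.000 × 4.931 = 4.931.
Areal scale at 20.7°: h·k = 1.000 × 1.069 = 1.069.
Ratio = 4.931/1.069 ≈ 4.61.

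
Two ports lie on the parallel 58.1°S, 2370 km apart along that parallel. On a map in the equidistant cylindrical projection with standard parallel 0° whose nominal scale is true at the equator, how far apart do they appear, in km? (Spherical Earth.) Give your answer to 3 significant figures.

4480 km

For the equirectangular projection with φ₀ = 0 (plate carrée), h = 1 along meridians and k = sec φ along parallels.
Along the parallel, k = sec 58.1° = 1/0.5284 = 1.892.
Map distance = 2370 × 1.892 ≈ 4480 km.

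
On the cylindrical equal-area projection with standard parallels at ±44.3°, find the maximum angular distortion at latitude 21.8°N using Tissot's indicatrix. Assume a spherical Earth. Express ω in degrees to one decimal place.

29.5°

For cylindrical equal-area with standard parallel φ₀, h = cos φ / cos φ₀ and k = cos φ₀ / cos φ, so h·k = 1.
At 21.8°: h = 1.297, k = 0.7708; principal scales a = 1.297, b = 0.7708.
sin(ω/2) = (a − b)/(a + b) = 0.5265/2.068 = 0.2546, so ω = 2 arcsin(0.2546) ≈ 29.5°.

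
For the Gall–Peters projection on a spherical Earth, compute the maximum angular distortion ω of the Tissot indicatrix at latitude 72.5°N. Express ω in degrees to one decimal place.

87.8°

The Gall–Peters projection is cylindrical equal-area with φ₀ = 45°. A cylindrical equal-area projection with standard parallel φ₀ has meridian scale h = cos φ / cos φ₀ and parallel scale k = cos φ₀ / cos φ (so areas are preserved, h·k = 1).
At 72.5°: h = 0.4253, k = 2.351; principal scales a = 2.351, b = 0.4253.
sin(ω/2) = (a − b)/(a + b) = 1.926/2.777 = 0.6937, so ω = 2 arcsin(0.6937) ≈ 87.8°.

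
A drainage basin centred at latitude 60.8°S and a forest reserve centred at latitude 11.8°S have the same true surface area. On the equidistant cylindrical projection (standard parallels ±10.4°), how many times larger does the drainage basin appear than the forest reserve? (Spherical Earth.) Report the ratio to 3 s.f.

2.01

The equidistant cylindrical projection with φ₀ = 10.4° has h = 1 (meridians true) and k = cos φ₀ / cos φ along parallels.
Areal scale at 60.8°: h·k = 1.000 × 2.016 = 2.016.
Areal scale at 11.8°: h·k = 1.000 × 1.005 = 1.005.
Ratio = 2.016/1.005 ≈ 2.01.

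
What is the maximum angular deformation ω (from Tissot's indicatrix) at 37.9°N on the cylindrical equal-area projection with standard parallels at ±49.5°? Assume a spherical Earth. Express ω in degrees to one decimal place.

22.2°

For cylindrical equal-area with standard parallel φ₀, h = cos φ / cos φ₀ and k = cos φ₀ / cos φ, so h·k = 1.
At 37.9°: h = 1.215, k = 0.8230; principal scales a = 1.215, b = 0.8230.
sin(ω/2) = (a − b)/(a + b) = 0.3920/2.038 = 0.1923, so ω = 2 arcsin(0.1923) ≈ 22.2°.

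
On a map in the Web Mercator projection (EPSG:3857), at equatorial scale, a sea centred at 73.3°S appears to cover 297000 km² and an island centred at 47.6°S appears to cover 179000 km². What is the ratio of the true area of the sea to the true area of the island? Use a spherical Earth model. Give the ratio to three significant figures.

0.301

Mercator's areal exaggeration is sec²φ; hence true area = (apparent area) · cos²φ.
True area of sea: 297000 × cos²(73.3°) = 297000 × 0.08258 = 24530 km².
True area of island: 179000 × cos²(47.6°) = 179000 × 0.4547 = 81390 km².
Ratio = 24530 / 81390 ≈ 0.301.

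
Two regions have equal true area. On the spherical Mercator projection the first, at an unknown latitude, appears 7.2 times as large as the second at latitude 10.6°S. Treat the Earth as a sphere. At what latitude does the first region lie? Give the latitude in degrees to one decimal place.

For equal true areas on Mercator, apparent areas scale as sec²φ, so the ratio is cos²φ₂ / cos²φ₁.
cos²φ₂ / cos²φ₁ = 7.2  ⇒  cos φ₁ = cos 10.6° / √7.2 = 0.9829/2.683 = 0.3663.
φ₁ = arccos(0.3663) ≈ 68.5°.

68.5°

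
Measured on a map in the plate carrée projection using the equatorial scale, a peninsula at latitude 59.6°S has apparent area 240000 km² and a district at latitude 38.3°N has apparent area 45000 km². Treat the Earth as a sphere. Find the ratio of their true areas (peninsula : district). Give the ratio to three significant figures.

3.44

On the plate carrée, areal scale = h·k = 1 × sec φ, so true area = apparent × cos φ.
True area of peninsula: 240000 × cos(59.6°) = 240000 × 0.5060 = 121400 km².
True area of district: 45000 × cos(38.3°) = 45000 × 0.7848 = 35310 km².
Ratio = 121400 / 35310 ≈ 3.44.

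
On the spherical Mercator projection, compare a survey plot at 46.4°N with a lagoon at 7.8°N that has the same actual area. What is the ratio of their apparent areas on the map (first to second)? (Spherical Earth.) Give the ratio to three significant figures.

2.06

On Mercator, area is exaggerated by sec²φ = 1/cos²φ.
At 46.4°: sec²(46.4°) = 1/0.6896² = 2.103.
At 7.8°: sec²(7.8°) = 1/0.9907² = 1.019.
Ratio = 2.103/1.019 = cos²(7.8°)/cos²(46.4°) ≈ 2.06.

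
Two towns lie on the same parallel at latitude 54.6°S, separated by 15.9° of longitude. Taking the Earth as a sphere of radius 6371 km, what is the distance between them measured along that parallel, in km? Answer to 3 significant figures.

1020 km

Arc length along a parallel = R cos φ · Δλ (with Δλ in radians).
= 6371 × cos 54.6° × (15.9° × π/180) = 6371 × 0.5793 × 0.2775 ≈ 1020 km.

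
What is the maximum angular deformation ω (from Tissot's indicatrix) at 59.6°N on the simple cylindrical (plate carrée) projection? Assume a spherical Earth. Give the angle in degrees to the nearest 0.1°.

In the plate carrée (x = Rλ, y = Rφ), meridians are true-scale (h = 1) and parallels are stretched by k = sec φ.
At 59.6°: h = 1.000, k = 1.976; principal scales a = 1.976, b = 1.000.
sin(ω/2) = (a − b)/(a + b) = 0.9762/2.976 = 0.3280, so ω = 2 arcsin(0.3280) ≈ 38.3°.

38.3°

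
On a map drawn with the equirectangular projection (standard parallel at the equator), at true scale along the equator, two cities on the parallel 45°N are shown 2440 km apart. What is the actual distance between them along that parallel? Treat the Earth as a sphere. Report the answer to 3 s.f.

1730 km

For the equirectangular projection with φ₀ = 0 (plate carrée), h = 1 along meridians and k = sec φ along parallels.
Along the parallel at 45°, map distances are exaggerated by k = sec 45° = 1.414.
True distance = 2440 / 1.414 = 2440 × cos 45° ≈ 1730 km.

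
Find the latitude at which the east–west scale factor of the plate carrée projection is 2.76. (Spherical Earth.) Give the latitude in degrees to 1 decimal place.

Plate carrée: h = 1, k = sec φ along parallels.
sec φ = 2.76  ⇒  cos φ = 0.3623  ⇒  φ ≈ 68.8°.

68.8°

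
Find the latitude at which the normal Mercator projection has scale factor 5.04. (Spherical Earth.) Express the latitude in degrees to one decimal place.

78.6°

Mercator scale is k = sec φ = 1/cos φ.
1/cos φ = 5.04  ⇒  cos φ = 0.1984  ⇒  φ = arccos(0.1984) ≈ 78.6°.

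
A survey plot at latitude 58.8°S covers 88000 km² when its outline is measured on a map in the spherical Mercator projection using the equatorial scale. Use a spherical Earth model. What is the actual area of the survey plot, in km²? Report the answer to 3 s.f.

Mercator is conformal, so the point scale is isotropic: h = k = sec φ = 1/cos φ.
Areal scale = k² = sec²φ = 1/cos²(58.8°) = 1/0.5180² = 3.726.
True area = apparent / (areal scale) = 88000 / 3.726 ≈ 23600 km².

23600 km²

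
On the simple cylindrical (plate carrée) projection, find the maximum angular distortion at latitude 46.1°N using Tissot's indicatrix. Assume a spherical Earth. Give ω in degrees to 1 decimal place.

Plate carrée maps x = Rλ, y = Rφ. The meridian scale is h = 1 and the parallel scale is k = 1/cos φ = sec φ.
At 46.1°: h = 1.000, k = 1.442; principal scales a = 1.442, b = 1.000.
sin(ω/2) = (a − b)/(a + b) = 0.4422/2.442 = 0.1811, so ω = 2 arcsin(0.1811) ≈ 20.9°.

20.9°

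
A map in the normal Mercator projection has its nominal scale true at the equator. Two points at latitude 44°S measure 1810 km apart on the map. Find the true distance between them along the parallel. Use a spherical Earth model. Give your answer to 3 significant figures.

1300 km

Mercator is conformal, so the point scale is isotropic: h = k = sec φ = 1/cos φ.
Along the parallel at 44°, map distances are exaggerated by k = sec 44° = 1.390.
True distance = 1810 / 1.390 = 1810 × cos 44° ≈ 1300 km.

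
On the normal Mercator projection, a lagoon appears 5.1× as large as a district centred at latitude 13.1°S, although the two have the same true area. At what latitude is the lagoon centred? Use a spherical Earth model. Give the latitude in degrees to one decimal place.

On Mercator, (apparent₁)/(apparent₂) = sec²φ₁ / sec²φ₂ when true areas are equal.
cos²φ₂ / cos²φ₁ = 5.1  ⇒  cos φ₁ = cos 13.1° / √5.1 = 0.9740/2.258 = 0.4313.
φ₁ = arccos(0.4313) ≈ 64.5°.

64.5°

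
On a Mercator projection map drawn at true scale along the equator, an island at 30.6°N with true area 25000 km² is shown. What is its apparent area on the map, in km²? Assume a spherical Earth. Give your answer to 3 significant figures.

For Mercator, h = k = sec φ (a conformal cylindrical projection has a single point scale, 1/cos φ).
Areal scale = k² = sec²φ = 1/cos²(30.6°) = 1/0.8607² = 1.350.
Apparent area = 25000 × 1.350 ≈ 33700 km².

33700 km²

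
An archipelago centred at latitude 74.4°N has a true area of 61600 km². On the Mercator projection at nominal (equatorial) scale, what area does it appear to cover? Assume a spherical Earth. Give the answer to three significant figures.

The Mercator projection is conformal; its linear scale factor is the same in every direction and equals sec φ = 1/cos φ.
Areal scale = k² = sec²φ = 1/cos²(74.4°) = 1/0.2689² = 13.83.
Apparent area = 61600 × 13.83 ≈ 852000 km².

852000 km²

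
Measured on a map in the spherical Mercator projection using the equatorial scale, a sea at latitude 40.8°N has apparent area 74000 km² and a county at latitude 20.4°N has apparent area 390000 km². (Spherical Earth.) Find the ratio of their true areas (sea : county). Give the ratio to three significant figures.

Mercator's areal exaggeration is sec²φ; hence true area = (apparent area) · cos²φ.
True area of sea: 74000 × cos²(40.8°) = 74000 × 0.5730 = 42410 km².
True area of county: 390000 × cos²(20.4°) = 390000 × 0.8785 = 342600 km².
Ratio = 42410 / 342600 ≈ 0.124.

0.124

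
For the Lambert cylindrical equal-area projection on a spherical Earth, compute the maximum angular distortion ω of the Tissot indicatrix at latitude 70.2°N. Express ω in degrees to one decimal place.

The Lambert cylindrical equal-area projection is the cylindrical equal-area projection with its standard parallel at the equator (φ₀ = 0). For cylindrical equal-area with standard parallel φ₀, h = cos φ / cos φ₀ and k = cos φ₀ / cos φ, so h·k = 1.
At 70.2°: h = 0.3387, k = 2.952; principal scales a = 2.952, b = 0.3387.
sin(ω/2) = (a − b)/(a + b) = 2.613/3.291 = 0.7941, so ω = 2 arcsin(0.7941) ≈ 105.1°.

105.1°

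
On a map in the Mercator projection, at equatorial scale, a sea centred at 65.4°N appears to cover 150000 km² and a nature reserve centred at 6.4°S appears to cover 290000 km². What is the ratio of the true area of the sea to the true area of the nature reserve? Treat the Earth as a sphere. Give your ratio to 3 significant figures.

0.0908

Since Mercator area scale is 1/cos²φ, the true area equals the apparent area multiplied by cos²φ.
True area of sea: 150000 × cos²(65.4°) = 150000 × 0.1733 = 25990 km².
True area of nature reserve: 290000 × cos²(6.4°) = 290000 × 0.9876 = 286400 km².
Ratio = 25990 / 286400 ≈ 0.0908.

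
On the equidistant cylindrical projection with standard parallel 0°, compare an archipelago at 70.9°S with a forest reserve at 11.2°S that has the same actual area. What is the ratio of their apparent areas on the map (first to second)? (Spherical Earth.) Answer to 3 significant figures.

In the plate carrée (x = Rλ, y = Rφ), meridians are true-scale (h = 1) and parallels are stretched by k = sec φ.
Areal scale at 70.9°: h·k = 1.000 × 3.056 = 3.056.
Areal scale at 11.2°: h·k = 1.000 × 1.019 = 1.019.
Ratio = 3.056/1.019 ≈ 3.00.

3.00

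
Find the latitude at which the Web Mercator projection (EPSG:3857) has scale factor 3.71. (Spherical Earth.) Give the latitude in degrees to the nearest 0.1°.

Mercator scale is k = sec φ = 1/cos φ.
1/cos φ = 3.71  ⇒  cos φ = 0.2695  ⇒  φ = arccos(0.2695) ≈ 74.4°.

74.4°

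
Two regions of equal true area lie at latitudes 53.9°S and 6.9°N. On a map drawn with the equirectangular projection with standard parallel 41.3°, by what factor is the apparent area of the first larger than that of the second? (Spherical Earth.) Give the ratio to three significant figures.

1.68

The equidistant cylindrical projection with φ₀ = 41.3° has h = 1 (meridians true) and k = cos φ₀ / cos φ along parallels.
Areal scale at 53.9°: h·k = 1.000 × 1.275 = 1.275.
Areal scale at 6.9°: h·k = 1.000 × 0.7567 = 0.7567.
Ratio = 1.275/0.7567 ≈ 1.68.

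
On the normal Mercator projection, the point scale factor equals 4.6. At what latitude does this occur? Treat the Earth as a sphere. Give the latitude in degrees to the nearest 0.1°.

77.4°

Mercator scale is k = sec φ = 1/cos φ.
1/cos φ = 4.6  ⇒  cos φ = 0.2174  ⇒  φ = arccos(0.2174) ≈ 77.4°.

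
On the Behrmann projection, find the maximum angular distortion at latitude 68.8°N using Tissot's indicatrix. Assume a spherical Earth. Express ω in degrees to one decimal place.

Behrmann is a cylindrical equal-area projection with standard parallels at ±30°. Cylindrical equal-area (φ₀ = 30°): h = cos φ / cos 30° along meridians, k = cos 30° / cos φ along parallels; h·k = 1.
At 68.8°: h = 0.4176, k = 2.395; principal scales a = 2.395, b = 0.4176.
sin(ω/2) = (a − b)/(a + b) = 1.977/2.812 = 0.7031, so ω = 2 arcsin(0.7031) ≈ 89.3°.

89.3°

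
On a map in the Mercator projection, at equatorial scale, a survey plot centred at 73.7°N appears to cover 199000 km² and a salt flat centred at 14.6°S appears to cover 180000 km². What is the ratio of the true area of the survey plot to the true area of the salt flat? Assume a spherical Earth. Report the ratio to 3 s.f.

0.0930

Mercator's areal exaggeration is sec²φ; hence true area = (apparent area) · cos²φ.
True area of survey plot: 199000 × cos²(73.7°) = 199000 × 0.07877 = 15680 km².
True area of salt flat: 180000 × cos²(14.6°) = 180000 × 0.9365 = 168600 km².
Ratio = 15680 / 168600 ≈ 0.0930.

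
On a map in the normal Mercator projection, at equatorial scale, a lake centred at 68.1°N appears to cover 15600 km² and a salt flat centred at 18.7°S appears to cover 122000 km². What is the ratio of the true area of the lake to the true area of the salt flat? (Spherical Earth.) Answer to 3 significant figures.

On Mercator the areal scale is sec²φ, so true area = apparent × cos²φ.
True area of lake: 15600 × cos²(68.1°) = 15600 × 0.1391 = 2170 km².
True area of salt flat: 122000 × cos²(18.7°) = 122000 × 0.8972 = 109500 km².
Ratio = 2170 / 109500 ≈ 0.0198.

0.0198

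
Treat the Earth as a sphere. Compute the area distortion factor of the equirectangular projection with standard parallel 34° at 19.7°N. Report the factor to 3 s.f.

With standard parallel φ₀ = 34°, the equirectangular projection gives x = Rλ cos φ₀, y = Rφ, so h = 1 and k = cos 34° / cos φ.
Areal scale = h·k = 1 × cos φ₀ / cos φ; at 19.7°, h = 1.000, k = 0.8806, so h·k = 0.8806.

0.881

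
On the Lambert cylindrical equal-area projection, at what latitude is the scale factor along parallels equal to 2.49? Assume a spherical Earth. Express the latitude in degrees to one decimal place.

66.3°

The Lambert cylindrical equal-area projection is the cylindrical equal-area projection with its standard parallel at the equator (φ₀ = 0). Cylindrical equal-area (φ₀ = 0°): h = cos φ / cos 0° along meridians, k = cos 0° / cos φ along parallels; h·k = 1.
k = cos φ₀ / cos φ = 2.49  ⇒  cos φ = cos 0° / 2.49 = 0.4016.
φ = arccos(0.4016) ≈ 66.3°.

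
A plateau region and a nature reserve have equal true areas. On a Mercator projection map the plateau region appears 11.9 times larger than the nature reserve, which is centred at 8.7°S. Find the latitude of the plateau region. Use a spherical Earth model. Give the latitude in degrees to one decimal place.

On Mercator, (apparent₁)/(apparent₂) = sec²φ₁ / sec²φ₂ when true areas are equal.
cos²φ₂ / cos²φ₁ = 11.9  ⇒  cos φ₁ = cos 8.7° / √11.9 = 0.9885/3.450 = 0.2866.
φ₁ = arccos(0.2866) ≈ 73.3°.

73.3°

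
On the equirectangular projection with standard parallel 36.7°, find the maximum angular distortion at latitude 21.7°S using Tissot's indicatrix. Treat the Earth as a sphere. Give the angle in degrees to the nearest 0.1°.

The equidistant cylindrical projection with φ₀ = 36.7° has h = 1 (meridians true) and k = cos φ₀ / cos φ along parallels.
At 21.7°: h = 1.000, k = 0.8629; principal scales a = 1.000, b = 0.8629.
sin(ω/2) = (a − b)/(a + b) = 0.1371/1.863 = 0.07358, so ω = 2 arcsin(0.07358) ≈ 8.4°.

8.4°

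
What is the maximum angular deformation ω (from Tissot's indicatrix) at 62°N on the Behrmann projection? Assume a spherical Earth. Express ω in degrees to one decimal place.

Behrmann is a cylindrical equal-area projection with standard parallels at ±30°. Cylindrical equal-area (φ₀ = 30°): h = cos φ / cos 30° along meridians, k = cos 30° / cos φ along parallels; h·k = 1.
At 62°: h = 0.5421, k = 1.845; principal scales a = 1.845, b = 0.5421.
sin(ω/2) = (a − b)/(a + b) = 1.303/2.387 = 0.5457, so ω = 2 arcsin(0.5457) ≈ 66.2°.

66.2°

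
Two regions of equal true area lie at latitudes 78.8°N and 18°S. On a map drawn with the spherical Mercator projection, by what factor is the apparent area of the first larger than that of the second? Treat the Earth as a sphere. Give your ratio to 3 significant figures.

24.0

On Mercator, area is exaggerated by sec²φ = 1/cos²φ.
At 78.8°: sec²(78.8°) = 1/0.1942² = 26.51.
At 18°: sec²(18°) = 1/0.9511² = 1.106.
Ratio = 26.51/1.106 = cos²(18°)/cos²(78.8°) ≈ 24.0.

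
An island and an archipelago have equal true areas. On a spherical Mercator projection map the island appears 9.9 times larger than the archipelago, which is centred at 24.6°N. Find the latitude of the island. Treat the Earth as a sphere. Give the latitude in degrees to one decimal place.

73.2°

For equal true areas on Mercator, apparent areas scale as sec²φ, so the ratio is cos²φ₂ / cos²φ₁.
cos²φ₂ / cos²φ₁ = 9.9  ⇒  cos φ₁ = cos 24.6° / √9.9 = 0.9092/3.146 = 0.2890.
φ₁ = arccos(0.2890) ≈ 73.2°.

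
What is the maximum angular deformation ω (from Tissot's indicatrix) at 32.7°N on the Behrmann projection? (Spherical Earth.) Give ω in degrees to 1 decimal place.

3.3°

The Behrmann projection is cylindrical equal-area with φ₀ = 30°. A cylindrical equal-area projection with standard parallel φ₀ has meridian scale h = cos φ / cos φ₀ and parallel scale k = cos φ₀ / cos φ (so areas are preserved, h·k = 1).
At 32.7°: h = 0.9717, k = 1.029; principal scales a = 1.029, b = 0.9717.
sin(ω/2) = (a − b)/(a + b) = 0.05744/2.001 = 0.02871, so ω = 2 arcsin(0.02871) ≈ 3.3°.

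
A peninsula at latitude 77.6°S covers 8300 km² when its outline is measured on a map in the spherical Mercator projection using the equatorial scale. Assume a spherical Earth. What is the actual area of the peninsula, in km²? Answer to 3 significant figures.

Mercator is conformal, so the point scale is isotropic: h = k = sec φ = 1/cos φ.
Areal scale = k² = sec²φ = 1/cos²(77.6°) = 1/0.2147² = 21.69.
True area = apparent / (areal scale) = 8300 / 21.69 ≈ 383 km².

383 km²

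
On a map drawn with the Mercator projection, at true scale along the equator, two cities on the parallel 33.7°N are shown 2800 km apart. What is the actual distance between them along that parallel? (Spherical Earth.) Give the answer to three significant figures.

2330 km

The Mercator projection is conformal; its linear scale factor is the same in every direction and equals sec φ = 1/cos φ.
Along the parallel at 33.7°, map distances are exaggerated by k = sec 33.7° = 1.202.
True distance = 2800 / 1.202 = 2800 × cos 33.7° ≈ 2330 km.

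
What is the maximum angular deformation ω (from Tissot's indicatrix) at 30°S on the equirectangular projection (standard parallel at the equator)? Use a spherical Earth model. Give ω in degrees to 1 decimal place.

8.2°

Plate carrée maps x = Rλ, y = Rφ. The meridian scale is h = 1 and the parallel scale is k = 1/cos φ = sec φ.
At 30°: h = 1.000, k = 1.155; principal scales a = 1.155, b = 1.000.
sin(ω/2) = (a − b)/(a + b) = 0.1547/2.155 = 0.07180, so ω = 2 arcsin(0.07180) ≈ 8.2°.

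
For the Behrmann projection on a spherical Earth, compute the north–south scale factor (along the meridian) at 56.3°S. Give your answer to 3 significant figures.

The Behrmann projection is cylindrical equal-area with φ₀ = 30°. Cylindrical equal-area (φ₀ = 30°): h = cos φ / cos 30° along meridians, k = cos 30° / cos φ along parallels; h·k = 1.
h = cos 56.3° / cos 30° = 0.5548/0.8660 = 0.6407.

0.641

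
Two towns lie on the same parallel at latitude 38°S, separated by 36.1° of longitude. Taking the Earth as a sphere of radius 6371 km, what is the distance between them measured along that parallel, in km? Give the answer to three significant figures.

3160 km

Arc length along a parallel = R cos φ · Δλ (with Δλ in radians).
= 6371 × cos 38° × (36.1° × π/180) = 6371 × 0.7880 × 0.6301 ≈ 3160 km.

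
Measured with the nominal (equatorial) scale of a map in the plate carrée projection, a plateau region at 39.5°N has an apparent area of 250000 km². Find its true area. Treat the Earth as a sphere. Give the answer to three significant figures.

193000 km²

In the plate carrée (x = Rλ, y = Rφ), meridians are true-scale (h = 1) and parallels are stretched by k = sec φ.
Areal scale = h·k = 1 × sec φ; at 39.5°, h = 1.000, k = 1.296, so h·k = 1.296.
True area = apparent / (areal scale) = 250000 / 1.296 ≈ 193000 km².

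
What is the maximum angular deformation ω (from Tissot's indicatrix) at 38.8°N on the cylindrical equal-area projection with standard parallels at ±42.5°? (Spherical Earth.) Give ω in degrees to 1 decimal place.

6.4°

Cylindrical equal-area (φ₀ = 42.5°): h = cos φ / cos 42.5° along meridians, k = cos 42.5° / cos φ along parallels; h·k = 1.
At 38.8°: h = 1.057, k = 0.9460; principal scales a = 1.057, b = 0.9460.
sin(ω/2) = (a − b)/(a + b) = 0.1110/2.003 = 0.05542, so ω = 2 arcsin(0.05542) ≈ 6.4°.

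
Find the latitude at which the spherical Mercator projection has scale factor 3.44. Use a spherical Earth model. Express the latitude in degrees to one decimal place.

Mercator scale is k = sec φ = 1/cos φ.
1/cos φ = 3.44  ⇒  cos φ = 0.2907  ⇒  φ = arccos(0.2907) ≈ 73.1°.

73.1°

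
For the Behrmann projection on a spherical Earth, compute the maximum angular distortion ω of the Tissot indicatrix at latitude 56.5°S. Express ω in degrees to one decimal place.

Behrmann is a cylindrical equal-area projection with standard parallels at ±30°. For cylindrical equal-area with standard parallel φ₀, h = cos φ / cos φ₀ and k = cos φ₀ / cos φ, so h·k = 1.
At 56.5°: h = 0.6373, k = 1.569; principal scales a = 1.569, b = 0.6373.
sin(ω/2) = (a − b)/(a + b) = 0.9317/2.206 = 0.4223, so ω = 2 arcsin(0.4223) ≈ 50.0°.

50.0°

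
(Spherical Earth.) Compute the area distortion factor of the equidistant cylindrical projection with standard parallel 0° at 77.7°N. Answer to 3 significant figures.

4.69

For the equirectangular projection with φ₀ = 0 (plate carrée), h = 1 along meridians and k = sec φ along parallels.
Areal scale = h·k = 1 × sec φ; at 77.7°, h = 1.000, k = 4.694, so h·k = 4.694.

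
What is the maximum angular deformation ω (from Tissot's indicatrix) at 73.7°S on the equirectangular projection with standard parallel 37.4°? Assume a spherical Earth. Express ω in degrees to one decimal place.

In the equirectangular projection with standard parallel φ₀ = 37.4° (x = Rλ cos φ₀, y = Rφ), meridians are true-scale (h = 1) and the parallel scale is k = cos φ₀ / cos φ.
At 73.7°: h = 1.000, k = 2.830; principal scales a = 2.830, b = 1.000.
sin(ω/2) = (a − b)/(a + b) = 1.830/3.830 = 0.4779, so ω = 2 arcsin(0.4779) ≈ 57.1°.

57.1°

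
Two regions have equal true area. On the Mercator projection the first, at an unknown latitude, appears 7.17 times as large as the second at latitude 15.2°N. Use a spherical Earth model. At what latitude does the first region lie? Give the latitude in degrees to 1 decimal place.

Mercator areal scale is sec²φ, so apparent-area ratio = sec²φ₁ / sec²φ₂ = cos²φ₂ / cos²φ₁.
cos²φ₂ / cos²φ₁ = 7.17  ⇒  cos φ₁ = cos 15.2° / √7.17 = 0.9650/2.678 = 0.3604.
φ₁ = arccos(0.3604) ≈ 68.9°.

68.9°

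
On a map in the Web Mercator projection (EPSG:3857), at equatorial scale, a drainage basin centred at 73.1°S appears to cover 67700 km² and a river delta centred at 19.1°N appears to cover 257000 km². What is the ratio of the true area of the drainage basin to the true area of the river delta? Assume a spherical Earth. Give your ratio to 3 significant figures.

0.0249

On Mercator the areal scale is sec²φ, so true area = apparent × cos²φ.
True area of drainage basin: 67700 × cos²(73.1°) = 67700 × 0.08451 = 5721 km².
True area of river delta: 257000 × cos²(19.1°) = 257000 × 0.8929 = 229500 km².
Ratio = 5721 / 229500 ≈ 0.0249.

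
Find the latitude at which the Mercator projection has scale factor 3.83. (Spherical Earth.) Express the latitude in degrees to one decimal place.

74.9°

Mercator scale is k = sec φ = 1/cos φ.
1/cos φ = 3.83  ⇒  cos φ = 0.2611  ⇒  φ = arccos(0.2611) ≈ 74.9°.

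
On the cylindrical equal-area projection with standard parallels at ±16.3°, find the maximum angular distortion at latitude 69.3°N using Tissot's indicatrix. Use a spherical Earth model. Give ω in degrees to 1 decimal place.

Cylindrical equal-area (φ₀ = 16.3°): h = cos φ / cos 16.3° along meridians, k = cos 16.3° / cos φ along parallels; h·k = 1.
At 69.3°: h = 0.3683, k = 2.715; principal scales a = 2.715, b = 0.3683.
sin(ω/2) = (a − b)/(a + b) = 2.347/3.084 = 0.7611, so ω = 2 arcsin(0.7611) ≈ 99.1°.

99.1°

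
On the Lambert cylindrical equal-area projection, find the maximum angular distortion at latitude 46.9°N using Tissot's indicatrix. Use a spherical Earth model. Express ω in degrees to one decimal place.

42.6°

The Lambert cylindrical equal-area projection is the cylindrical equal-area projection with its standard parallel at the equator (φ₀ = 0). For cylindrical equal-area with standard parallel φ₀, h = cos φ / cos φ₀ and k = cos φ₀ / cos φ, so h·k = 1.
At 46.9°: h = 0.6833, k = 1.464; principal scales a = 1.464, b = 0.6833.
sin(ω/2) = (a − b)/(a + b) = 0.7803/2.147 = 0.3635, so ω = 2 arcsin(0.3635) ≈ 42.6°.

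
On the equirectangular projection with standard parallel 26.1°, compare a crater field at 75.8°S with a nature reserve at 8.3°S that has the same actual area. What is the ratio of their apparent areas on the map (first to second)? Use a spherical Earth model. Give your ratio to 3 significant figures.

4.03

With standard parallel φ₀ = 26.1°, the equirectangular projection gives x = Rλ cos φ₀, y = Rφ, so h = 1 and k = cos 26.1° / cos φ.
Areal scale at 75.8°: h·k = 1.000 × 3.661 = 3.661.
Areal scale at 8.3°: h·k = 1.000 × 0.9075 = 0.9075.
Ratio = 3.661/0.9075 ≈ 4.03.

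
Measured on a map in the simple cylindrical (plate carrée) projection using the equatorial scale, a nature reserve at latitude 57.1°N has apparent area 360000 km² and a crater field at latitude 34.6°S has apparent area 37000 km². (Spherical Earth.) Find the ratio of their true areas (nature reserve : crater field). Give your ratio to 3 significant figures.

6.42

Plate carrée has h = 1 and k = sec φ, giving areal scale sec φ; true area = (apparent area) · cos φ.
True area of nature reserve: 360000 × cos(57.1°) = 360000 × 0.5432 = 195500 km².
True area of crater field: 37000 × cos(34.6°) = 37000 × 0.8231 = 30460 km².
Ratio = 195500 / 30460 ≈ 6.42.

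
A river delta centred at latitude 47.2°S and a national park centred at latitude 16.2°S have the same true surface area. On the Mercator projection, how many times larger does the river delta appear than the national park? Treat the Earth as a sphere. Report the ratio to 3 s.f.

2.00

On Mercator, area is exaggerated by sec²φ = 1/cos²φ.
At 47.2°: sec²(47.2°) = 1/0.6794² = 2.166.
At 16.2°: sec²(16.2°) = 1/0.9603² = 1.084.
Ratio = 2.166/1.084 = cos²(16.2°)/cos²(47.2°) ≈ 2.00.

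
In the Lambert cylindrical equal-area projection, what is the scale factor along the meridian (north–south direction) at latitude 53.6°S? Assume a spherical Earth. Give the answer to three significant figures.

0.593

The Lambert cylindrical equal-area projection is the cylindrical equal-area projection with its standard parallel at the equator (φ₀ = 0). Cylindrical equal-area (φ₀ = 0°): h = cos φ / cos 0° along meridians, k = cos 0° / cos φ along parallels; h·k = 1.
h = cos 53.6° / cos 0° = 0.5934/1.000 = 0.5934.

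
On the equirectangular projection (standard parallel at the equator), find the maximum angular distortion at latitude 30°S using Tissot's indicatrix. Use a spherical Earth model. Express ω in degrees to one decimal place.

8.2°

Plate carrée maps x = Rλ, y = Rφ. The meridian scale is h = 1 and the parallel scale is k = 1/cos φ = sec φ.
At 30°: h = 1.000, k = 1.155; principal scales a = 1.155, b = 1.000.
sin(ω/2) = (a − b)/(a + b) = 0.1547/2.155 = 0.07180, so ω = 2 arcsin(0.07180) ≈ 8.2°.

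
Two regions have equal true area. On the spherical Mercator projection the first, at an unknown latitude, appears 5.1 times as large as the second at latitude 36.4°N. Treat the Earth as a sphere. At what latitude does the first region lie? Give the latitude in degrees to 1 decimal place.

On Mercator, (apparent₁)/(apparent₂) = sec²φ₁ / sec²φ₂ when true areas are equal.
cos²φ₂ / cos²φ₁ = 5.1  ⇒  cos φ₁ = cos 36.4° / √5.1 = 0.8049/2.258 = 0.3564.
φ₁ = arccos(0.3564) ≈ 69.1°.

69.1°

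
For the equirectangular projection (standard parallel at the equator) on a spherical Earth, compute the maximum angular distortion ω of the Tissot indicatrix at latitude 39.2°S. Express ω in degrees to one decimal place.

In the plate carrée (x = Rλ, y = Rφ), meridians are true-scale (h = 1) and parallels are stretched by k = sec φ.
At 39.2°: h = 1.000, k = 1.290; principal scales a = 1.290, b = 1.000.
sin(ω/2) = (a − b)/(a + b) = 0.2904/2.290 = 0.1268, so ω = 2 arcsin(0.1268) ≈ 14.6°.

14.6°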